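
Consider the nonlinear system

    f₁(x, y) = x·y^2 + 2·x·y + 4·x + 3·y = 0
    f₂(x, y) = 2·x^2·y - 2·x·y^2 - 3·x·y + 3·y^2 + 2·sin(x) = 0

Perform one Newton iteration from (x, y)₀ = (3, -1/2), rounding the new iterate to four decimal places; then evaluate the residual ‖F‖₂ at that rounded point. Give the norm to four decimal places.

2.7010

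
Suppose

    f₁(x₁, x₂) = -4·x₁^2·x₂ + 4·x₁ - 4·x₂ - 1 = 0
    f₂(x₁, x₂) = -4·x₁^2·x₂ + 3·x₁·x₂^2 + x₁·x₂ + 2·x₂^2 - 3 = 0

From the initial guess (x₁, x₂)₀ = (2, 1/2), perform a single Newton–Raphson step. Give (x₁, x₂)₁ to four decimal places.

At (2, 1/2): F = (-3.0000, -8.0000).
Jacobian J = [[-8·x₁·x₂ + 4, -4·x₁^2 - 4], [-8·x₁·x₂ + 3·x₂^2 + x₂, -4·x₁^2 + 6·x₁·x₂ + x₁ + 4·x₂]].
At the point, J = [[-4.0000, -20.0000], [-6.7500, -6.0000]] (det J = -111.0000).
Solving J·Δ = −F gives Δ = (-1.2793, 0.1059).
Then the next iterate is (x₁, x₂)₁ = (0.7207, 0.6059).

(0.7207, 0.6059)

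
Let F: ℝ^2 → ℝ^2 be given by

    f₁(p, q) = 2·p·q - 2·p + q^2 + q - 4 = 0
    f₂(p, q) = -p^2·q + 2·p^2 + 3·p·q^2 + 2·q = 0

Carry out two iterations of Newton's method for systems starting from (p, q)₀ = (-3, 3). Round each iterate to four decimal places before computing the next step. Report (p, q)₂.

(-1.0166, 1.8319)

At (-3, 3): F = (-4.0000, -84.0000).
Jacobian J = [[2·q - 2, 2·p + 2·q + 1], [-2·p·q + 4·p + 3·q^2, -p^2 + 6·p·q + 2]].
At the point, J = [[4.0000, 1.0000], [33.0000, -61.0000]] (det J = -277.0000).
Solving J·Δ = −F gives Δ = (1.1841, -0.7365).
Then the next iterate is (p, q)₁ = (-1.8159, 2.2635).
Round to (-1.8159, 2.2635) and repeat: F = (-1.201847, -24.252811), J = [[2.5270, 1.8952], [16.327276, -25.959231]].
Δ = (0.7993, -0.4316), so (p, q)₂ = (-1.0166, 1.8319).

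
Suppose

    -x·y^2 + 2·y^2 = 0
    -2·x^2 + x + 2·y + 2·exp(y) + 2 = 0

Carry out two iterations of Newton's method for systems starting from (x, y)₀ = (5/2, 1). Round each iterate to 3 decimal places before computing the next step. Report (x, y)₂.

At (5/2, 1): F = (-0.500, -0.56344).
Jacobian J = [[-y^2, -2·x·y + 4·y], [-4·x + 1, 2·exp(y) + 2]].
At the point, J = [[-1.000, -1.000], [-9.000, 7.43656]] (det J = -16.43656).
Solving J·Δ = −F gives Δ = (-0.260, -0.240).
Then the next iterate is (x, y)₁ = (2.240, 0.760).
Round to (2.240, 0.760) and repeat: F = (-0.13862, 0.00135), J = [[-0.57760, -0.36480], [-7.960, 6.27655]].
Δ = (-0.133, -0.169), so (x, y)₂ = (2.107, 0.591).

(2.107, 0.591)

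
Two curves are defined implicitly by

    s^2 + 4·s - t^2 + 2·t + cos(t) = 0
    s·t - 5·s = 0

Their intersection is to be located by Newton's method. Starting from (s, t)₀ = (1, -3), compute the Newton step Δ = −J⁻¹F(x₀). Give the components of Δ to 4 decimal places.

At (1, -3): F = (-10.989992, -8.0000).
Jacobian J = [[2·s + 4, -2·t - sin(t) + 2], [t - 5, s]].
At the point, J = [[6.0000, 8.141120], [-8.0000, 1.0000]] (det J = 71.128960).
Solving J·Δ = −F gives Δ = (-0.7611, 1.9109).

(-0.7611, 1.9109)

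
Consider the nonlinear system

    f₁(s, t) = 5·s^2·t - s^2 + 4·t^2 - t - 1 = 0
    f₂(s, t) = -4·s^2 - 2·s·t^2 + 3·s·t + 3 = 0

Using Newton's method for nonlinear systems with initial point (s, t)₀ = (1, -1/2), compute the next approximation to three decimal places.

(0.571, -0.757)

At (1, -1/2): F = (-3.000, -3.000).
Jacobian J = [[10·s·t - 2·s, 5·s^2 + 8·t - 1], [-8·s - 2·t^2 + 3·t, -4·s·t + 3·s]].
At the point, J = [[-7.000, 0.000], [-10.000, 5.000]] (det J = -35.000).
Solving J·Δ = −F gives Δ = (-0.429, -0.257).
Then the next iterate is (s, t)₁ = (0.571, -0.757).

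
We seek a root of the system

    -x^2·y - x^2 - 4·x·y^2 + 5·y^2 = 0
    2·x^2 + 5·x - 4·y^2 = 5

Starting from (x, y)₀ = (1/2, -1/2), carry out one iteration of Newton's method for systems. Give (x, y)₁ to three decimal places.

At (1/2, -1/2): F = (0.625, -3.000).
Jacobian J = [[-2·x·y - 2·x - 4·y^2, -x^2 - 8·x·y + 10·y], [4·x + 5, -8·y]].
At the point, J = [[-1.500, -3.250], [7.000, 4.000]] (det J = 16.750).
Solving J·Δ = −F gives Δ = (0.433, -0.007).
Then the next iterate is (x, y)₁ = (0.933, -0.507).

(0.933, -0.507)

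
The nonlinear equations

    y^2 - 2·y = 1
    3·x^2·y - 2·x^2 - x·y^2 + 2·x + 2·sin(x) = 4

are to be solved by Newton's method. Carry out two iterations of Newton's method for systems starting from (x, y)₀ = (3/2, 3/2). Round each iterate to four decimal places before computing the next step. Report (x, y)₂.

(3.1772, 2.5694)

At (3/2, 3/2): F = (-1.7500, 3.244990).
Jacobian J = [[0, 2·y - 2], [6·x·y - 4·x - y^2 + 2·cos(x) + 2, 3·x^2 - 2·x·y]].
At the point, J = [[0.0000, 1.0000], [7.391474, 2.2500]] (det J = -7.391474).
Solving J·Δ = −F gives Δ = (-0.9717, 1.7500).
Then the next iterate is (x, y)₁ = (0.5283, 3.2500).
Round to (0.5283, 3.2500) and repeat: F = (3.0625, -5.352405), J = [[0.0000, 4.5000], [1.353480, -2.596647]].
Δ = (2.6489, -0.6806), so (x, y)₂ = (3.1772, 2.5694).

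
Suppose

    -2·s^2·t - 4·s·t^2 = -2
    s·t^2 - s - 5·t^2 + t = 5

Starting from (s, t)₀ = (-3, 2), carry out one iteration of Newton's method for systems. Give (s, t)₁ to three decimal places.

(-1.444, 1.118)

At (-3, 2): F = (14.000, -32.000).
Jacobian J = [[-4·s·t - 4·t^2, -2·s^2 - 8·s·t], [t^2 - 1, 2·s·t - 10·t + 1]].
At the point, J = [[8.000, 30.000], [3.000, -31.000]] (det J = -338.000).
Solving J·Δ = −F gives Δ = (1.556, -0.882).
Then the next iterate is (s, t)₁ = (-1.444, 1.118).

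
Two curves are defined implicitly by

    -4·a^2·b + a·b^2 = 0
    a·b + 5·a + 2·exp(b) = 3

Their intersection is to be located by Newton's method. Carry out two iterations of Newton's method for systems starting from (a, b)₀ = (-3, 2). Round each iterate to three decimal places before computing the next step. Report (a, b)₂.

(-0.850, 1.515)

At (-3, 2): F = (-84.000, -9.22189).
Jacobian J = [[-8·a·b + b^2, -4·a^2 + 2·a·b], [b + 5, a + 2·exp(b)]].
At the point, J = [[52.000, -48.000], [7.000, 11.77811]] (det J = 948.46183).
Solving J·Δ = −F gives Δ = (1.510, -0.114).
Then the next iterate is (a, b)₁ = (-1.490, 1.886).
Round to (-1.490, 1.886) and repeat: F = (-22.04836, -0.07425), J = [[26.03812, -14.50068], [6.886, 11.69589]].
Δ = (0.640, -0.371), so (a, b)₂ = (-0.850, 1.515).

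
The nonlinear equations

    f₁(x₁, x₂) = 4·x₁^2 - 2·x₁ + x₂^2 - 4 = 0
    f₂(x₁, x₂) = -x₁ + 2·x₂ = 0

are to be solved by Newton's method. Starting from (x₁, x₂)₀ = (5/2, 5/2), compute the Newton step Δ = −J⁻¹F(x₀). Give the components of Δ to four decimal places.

(-0.7805, -1.6402)

At (5/2, 5/2): F = (22.2500, 2.5000).
Jacobian J = [[8·x₁ - 2, 2·x₂], [-1, 2]].
At the point, J = [[18.0000, 5.0000], [-1.0000, 2.0000]] (det J = 41.0000).
Solving J·Δ = −F gives Δ = (-0.7805, -1.6402).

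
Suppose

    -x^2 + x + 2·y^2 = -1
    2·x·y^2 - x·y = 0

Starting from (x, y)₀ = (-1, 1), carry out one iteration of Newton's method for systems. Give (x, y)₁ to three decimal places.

At (-1, 1): F = (1.000, -1.000).
Jacobian J = [[-2·x + 1, 4·y], [2·y^2 - y, 4·x·y - x]].
At the point, J = [[3.000, 4.000], [1.000, -3.000]] (det J = -13.000).
Solving J·Δ = −F gives Δ = (0.077, -0.308).
Then the next iterate is (x, y)₁ = (-0.923, 0.692).

(-0.923, 0.692)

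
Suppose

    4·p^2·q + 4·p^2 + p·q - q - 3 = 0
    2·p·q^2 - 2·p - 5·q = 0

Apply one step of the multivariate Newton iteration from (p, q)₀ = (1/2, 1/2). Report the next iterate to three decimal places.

At (1/2, 1/2): F = (-1.750, -3.250).
Jacobian J = [[8·p·q + 8·p + q, 4·p^2 + p - 1], [2·q^2 - 2, 4·p·q - 5]].
At the point, J = [[6.500, 0.500], [-1.500, -4.000]] (det J = -25.250).
Solving J·Δ = −F gives Δ = (0.342, -0.941).
Then the next iterate is (p, q)₁ = (0.842, -0.441).

(0.842, -0.441)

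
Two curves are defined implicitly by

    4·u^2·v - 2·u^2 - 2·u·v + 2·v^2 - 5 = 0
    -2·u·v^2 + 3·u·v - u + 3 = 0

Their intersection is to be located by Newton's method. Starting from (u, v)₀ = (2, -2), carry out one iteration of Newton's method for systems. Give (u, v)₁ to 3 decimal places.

At (2, -2): F = (-29.000, -27.000).
Jacobian J = [[8·u·v - 4·u - 2·v, 4·u^2 - 2·u + 4·v], [-2·v^2 + 3·v - 1, -4·u·v + 3·u]].
At the point, J = [[-36.000, 4.000], [-15.000, 22.000]] (det J = -732.000).
Solving J·Δ = −F gives Δ = (-0.724, 0.734).
Then the next iterate is (u, v)₁ = (1.276, -1.266).

(1.276, -1.266)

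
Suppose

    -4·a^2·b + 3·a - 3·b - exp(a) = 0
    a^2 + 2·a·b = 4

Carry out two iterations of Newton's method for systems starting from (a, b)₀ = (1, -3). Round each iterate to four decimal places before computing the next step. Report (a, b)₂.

At (1, -3): F = (21.281718, -9.0000).
Jacobian J = [[-8·a·b - exp(a) + 3, -4·a^2 - 3], [2·a + 2·b, 2·a]].
At the point, J = [[24.281718, -7.0000], [-4.0000, 2.0000]] (det J = 20.563436).
Solving J·Δ = −F gives Δ = (0.9938, 6.4877).
Then the next iterate is (a, b)₁ = (1.9938, 3.4877).
Round to (1.9938, 3.4877) and repeat: F = (-67.282842, 13.882791), J = [[-59.973596, -18.900954], [10.9630, 3.9876]].
Δ = (-0.1847, -2.9737), so (a, b)₂ = (1.8091, 0.5140).

(1.8091, 0.5140)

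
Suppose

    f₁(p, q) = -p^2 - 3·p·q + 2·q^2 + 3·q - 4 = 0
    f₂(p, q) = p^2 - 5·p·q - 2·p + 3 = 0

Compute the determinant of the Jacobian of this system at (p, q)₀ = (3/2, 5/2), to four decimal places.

J = [[-2·p - 3·q, -3·p + 4·q + 3], [2·p - 5·q - 2, -5·p]].
At the point, J = [[-10.5000, 8.5000], [-11.5000, -7.5000]].
det J = 176.5000.

176.5000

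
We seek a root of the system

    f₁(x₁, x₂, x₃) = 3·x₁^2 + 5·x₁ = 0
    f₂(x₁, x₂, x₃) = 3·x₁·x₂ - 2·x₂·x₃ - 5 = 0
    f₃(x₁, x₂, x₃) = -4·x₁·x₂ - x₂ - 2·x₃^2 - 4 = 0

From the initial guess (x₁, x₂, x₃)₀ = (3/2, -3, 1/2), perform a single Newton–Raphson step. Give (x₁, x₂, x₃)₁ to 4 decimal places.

(0.4821, -2.6276, 1.3393)

At (3/2, -3, 1/2): F = (14.2500, -15.5000, 16.5000).
Jacobian J = [[6·x₁ + 5, 0, 0], [3·x₂, 3·x₁ - 2·x₃, -2·x₂], [-4·x₂, -4·x₁ - 1, -4·x₃]].
At the point, J = [[14.0000, 0.0000, 0.0000], [-9.0000, 3.5000, 6.0000], [12.0000, -7.0000, -2.0000]] (det J = 490.0000).
Solving J·Δ = −F gives Δ = (-1.0179, 0.3724, 0.8393).
Then the next iterate is (x₁, x₂, x₃)₁ = (0.4821, -2.6276, 1.3393).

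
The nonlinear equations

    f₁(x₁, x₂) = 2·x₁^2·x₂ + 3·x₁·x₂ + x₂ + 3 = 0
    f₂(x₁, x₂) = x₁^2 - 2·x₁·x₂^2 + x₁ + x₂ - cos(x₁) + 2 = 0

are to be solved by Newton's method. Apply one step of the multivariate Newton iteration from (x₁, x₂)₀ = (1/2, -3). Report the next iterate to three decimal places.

(0.301, -1.994)

At (1/2, -3): F = (-6.000, -10.12758).
Jacobian J = [[4·x₁·x₂ + 3·x₂, 2·x₁^2 + 3·x₁ + 1], [2·x₁ - 2·x₂^2 + sin(x₁) + 1, -4·x₁·x₂ + 1]].
At the point, J = [[-15.000, 3.000], [-15.52057, 7.000]] (det J = -58.43828).
Solving J·Δ = −F gives Δ = (-0.199, 1.006).
Then the next iterate is (x₁, x₂)₁ = (0.301, -1.994).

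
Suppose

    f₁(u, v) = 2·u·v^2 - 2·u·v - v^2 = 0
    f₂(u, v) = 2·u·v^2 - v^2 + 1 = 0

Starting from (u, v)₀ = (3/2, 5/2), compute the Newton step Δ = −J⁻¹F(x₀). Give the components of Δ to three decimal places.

At (3/2, 5/2): F = (5.000, 13.500).
Jacobian J = [[2·v^2 - 2·v, 4·u·v - 2·u - 2·v], [2·v^2, 4·u·v - 2·v]].
At the point, J = [[7.500, 7.000], [12.500, 10.000]] (det J = -12.500).
Solving J·Δ = −F gives Δ = (-3.560, 3.100).

(-3.560, 3.100)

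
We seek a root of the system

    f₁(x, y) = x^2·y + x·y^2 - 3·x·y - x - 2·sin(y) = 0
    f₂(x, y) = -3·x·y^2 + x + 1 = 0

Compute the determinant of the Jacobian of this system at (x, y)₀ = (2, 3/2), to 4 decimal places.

J = [[2·x·y + y^2 - 3·y - 1, x^2 + 2·x·y - 3·x - 2·cos(y)], [-3·y^2 + 1, -6·x·y]].
At the point, J = [[2.7500, 3.858526], [-5.7500, -18.0000]].
det J = -27.3135.

-27.3135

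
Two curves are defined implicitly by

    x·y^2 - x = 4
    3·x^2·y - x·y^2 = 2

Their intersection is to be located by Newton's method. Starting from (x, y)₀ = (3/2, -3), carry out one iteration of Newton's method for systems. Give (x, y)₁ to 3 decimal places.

At (3/2, -3): F = (8.000, -35.750).
Jacobian J = [[y^2 - 1, 2·x·y], [6·x·y - y^2, 3·x^2 - 2·x·y]].
At the point, J = [[8.000, -9.000], [-36.000, 15.750]] (det J = -198.000).
Solving J·Δ = −F gives Δ = (-0.989, 0.010).
Then the next iterate is (x, y)₁ = (0.511, -2.990).

(0.511, -2.990)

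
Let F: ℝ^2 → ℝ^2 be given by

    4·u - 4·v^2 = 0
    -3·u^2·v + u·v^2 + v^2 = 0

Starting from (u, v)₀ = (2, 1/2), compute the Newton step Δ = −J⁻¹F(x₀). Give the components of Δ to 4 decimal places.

(-1.4237, 0.3263)

At (2, 1/2): F = (7.0000, -5.2500).
Jacobian J = [[4, -8·v], [-6·u·v + v^2, -3·u^2 + 2·u·v + 2·v]].
At the point, J = [[4.0000, -4.0000], [-5.7500, -9.0000]] (det J = -59.0000).
Solving J·Δ = −F gives Δ = (-1.4237, 0.3263).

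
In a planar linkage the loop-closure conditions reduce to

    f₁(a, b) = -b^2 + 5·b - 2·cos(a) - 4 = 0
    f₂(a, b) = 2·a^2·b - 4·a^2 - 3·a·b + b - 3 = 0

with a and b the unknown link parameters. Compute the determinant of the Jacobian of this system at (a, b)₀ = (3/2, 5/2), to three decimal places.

J = [[2·sin(a), -2·b + 5], [4·a·b - 8·a - 3·b, 2·a^2 - 3·a + 1]].
At the point, J = [[1.99499, 0.000], [-4.500, 1.000]].
det J = 1.995.

1.995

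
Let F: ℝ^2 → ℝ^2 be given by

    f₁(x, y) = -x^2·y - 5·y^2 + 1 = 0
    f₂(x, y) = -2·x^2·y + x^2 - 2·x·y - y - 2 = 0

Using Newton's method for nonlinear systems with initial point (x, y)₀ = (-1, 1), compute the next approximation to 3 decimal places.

(-9.500, -1.000)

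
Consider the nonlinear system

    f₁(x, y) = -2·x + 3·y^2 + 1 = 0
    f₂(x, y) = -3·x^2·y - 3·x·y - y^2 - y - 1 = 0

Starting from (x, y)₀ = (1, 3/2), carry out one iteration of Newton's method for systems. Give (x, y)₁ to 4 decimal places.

At (1, 3/2): F = (5.7500, -13.7500).
Jacobian J = [[-2, 6·y], [-6·x·y - 3·y, -3·x^2 - 3·x - 2·y - 1]].
At the point, J = [[-2.0000, 9.0000], [-13.5000, -10.0000]] (det J = 141.5000).
Solving J·Δ = −F gives Δ = (-0.4682, -0.7429).
Then the next iterate is (x, y)₁ = (0.5318, 0.7571).

(0.5318, 0.7571)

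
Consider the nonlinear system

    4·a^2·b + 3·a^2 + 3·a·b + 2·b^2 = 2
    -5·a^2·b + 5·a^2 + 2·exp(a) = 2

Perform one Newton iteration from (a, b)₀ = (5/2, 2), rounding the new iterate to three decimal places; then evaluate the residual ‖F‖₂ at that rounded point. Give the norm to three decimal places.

24.704

At (5/2, 2): F = (89.750, -8.88501).
Jacobian J = [[8·a·b + 6·a + 3·b, 4·a^2 + 3·a + 4·b], [-10·a·b + 10·a + 2·exp(a), -5·a^2]].
At the point, J = [[61.000, 40.500], [-0.63501, -31.250]] (det J = -1880.53201).
Solving J·Δ = −F gives Δ = (-1.300, -0.258).
Then the next iterate is (a, b)₁ = (1.200, 1.742).
Re-evaluating at (1.200, 1.742): F = (24.69425, -0.70217), so ‖F‖₂ = 24.704.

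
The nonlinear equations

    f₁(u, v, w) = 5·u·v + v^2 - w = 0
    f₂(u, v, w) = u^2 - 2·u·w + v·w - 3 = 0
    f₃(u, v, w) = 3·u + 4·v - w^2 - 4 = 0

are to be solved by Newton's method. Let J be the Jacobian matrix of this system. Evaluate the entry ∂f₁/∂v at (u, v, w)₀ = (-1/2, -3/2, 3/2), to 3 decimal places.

∂f₁/∂v = 5·u + 2·v.
At (-1/2, -3/2, 3/2) this is -5.500.

-5.500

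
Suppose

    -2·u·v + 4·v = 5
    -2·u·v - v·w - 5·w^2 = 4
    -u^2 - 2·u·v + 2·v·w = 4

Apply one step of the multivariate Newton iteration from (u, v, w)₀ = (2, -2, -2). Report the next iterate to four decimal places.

At (2, -2, -2): F = (-5.0000, -20.0000, 8.0000).
Jacobian J = [[-2·v, -2·u + 4, 0], [-2·v, -2·u - w, -v - 10·w], [-2·u - 2·v, -2·u + 2·w, 2·v]].
At the point, J = [[4.0000, 0.0000, 0.0000], [4.0000, -2.0000, 22.0000], [0.0000, -8.0000, -4.0000]] (det J = 736.0000).
Solving J·Δ = −F gives Δ = (1.2500, 0.6304, 0.7391).
Then the next iterate is (u, v, w)₁ = (3.2500, -1.3696, -1.2609).

(3.2500, -1.3696, -1.2609)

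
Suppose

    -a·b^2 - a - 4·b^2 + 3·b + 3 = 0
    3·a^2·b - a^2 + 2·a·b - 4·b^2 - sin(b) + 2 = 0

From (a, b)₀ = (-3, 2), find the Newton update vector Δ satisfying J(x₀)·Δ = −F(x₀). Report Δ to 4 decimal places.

(1.1571, 2.2145)

At (-3, 2): F = (8.0000, 18.090703).
Jacobian J = [[-b^2 - 1, -2·a·b - 8·b + 3], [6·a·b - 2·a + 2·b, 3·a^2 + 2·a - 8·b - cos(b)]].
At the point, J = [[-5.0000, -1.0000], [-26.0000, 5.416147]] (det J = -53.080734).
Solving J·Δ = −F gives Δ = (1.1571, 2.2145).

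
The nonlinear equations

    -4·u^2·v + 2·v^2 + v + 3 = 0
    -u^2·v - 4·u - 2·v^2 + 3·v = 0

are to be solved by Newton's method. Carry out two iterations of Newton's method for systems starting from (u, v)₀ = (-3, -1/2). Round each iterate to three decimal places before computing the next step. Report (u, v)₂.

(-0.176, -0.159)

At (-3, -1/2): F = (21.000, 14.500).
Jacobian J = [[-8·u·v, -4·u^2 + 4·v + 1], [-2·u·v - 4, -u^2 - 4·v + 3]].
At the point, J = [[-12.000, -37.000], [-7.000, -4.000]] (det J = -211.000).
Solving J·Δ = −F gives Δ = (2.145, -0.128).
Then the next iterate is (u, v)₁ = (-0.855, -0.628).
Round to (-0.855, -0.628) and repeat: F = (4.99710, 1.20632), J = [[-4.29552, -4.43610], [-5.07388, 4.78097]].
Δ = (0.679, 0.469), so (u, v)₂ = (-0.176, -0.159).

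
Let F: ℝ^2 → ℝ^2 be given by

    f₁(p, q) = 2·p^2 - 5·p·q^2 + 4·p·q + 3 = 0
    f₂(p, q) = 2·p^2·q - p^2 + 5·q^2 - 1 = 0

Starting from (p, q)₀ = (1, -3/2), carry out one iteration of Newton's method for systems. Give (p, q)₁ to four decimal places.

(0.8751, -0.9424)

At (1, -3/2): F = (-12.2500, 6.2500).
Jacobian J = [[4·p - 5·q^2 + 4·q, -10·p·q + 4·p], [4·p·q - 2·p, 2·p^2 + 10·q]].
At the point, J = [[-13.2500, 19.0000], [-8.0000, -13.0000]] (det J = 324.2500).
Solving J·Δ = −F gives Δ = (-0.1249, 0.5576).
Then the next iterate is (p, q)₁ = (0.8751, -0.9424).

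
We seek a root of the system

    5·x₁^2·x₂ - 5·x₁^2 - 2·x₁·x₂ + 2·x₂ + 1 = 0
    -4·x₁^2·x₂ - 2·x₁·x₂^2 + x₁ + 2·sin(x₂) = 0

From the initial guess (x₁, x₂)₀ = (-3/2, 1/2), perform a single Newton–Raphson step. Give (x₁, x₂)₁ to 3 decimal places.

At (-3/2, 1/2): F = (-2.125, -4.29115).
Jacobian J = [[10·x₁·x₂ - 10·x₁ - 2·x₂, 5·x₁^2 - 2·x₁ + 2], [-8·x₁·x₂ - 2·x₂^2 + 1, -4·x₁^2 - 4·x₁·x₂ + 2·cos(x₂)]].
At the point, J = [[6.500, 16.250], [6.500, -4.24483]] (det J = -133.21643).
Solving J·Δ = −F gives Δ = (0.591, -0.106).
Then the next iterate is (x₁, x₂)₁ = (-0.909, 0.394).

(-0.909, 0.394)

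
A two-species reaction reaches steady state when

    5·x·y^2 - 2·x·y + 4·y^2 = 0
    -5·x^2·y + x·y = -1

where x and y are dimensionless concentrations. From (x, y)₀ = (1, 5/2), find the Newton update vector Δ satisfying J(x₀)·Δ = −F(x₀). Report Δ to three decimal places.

(-0.211, -1.063)

At (1, 5/2): F = (51.250, -9.000).
Jacobian J = [[5·y^2 - 2·y, 10·x·y - 2·x + 8·y], [-10·x·y + y, -5·x^2 + x]].
At the point, J = [[26.250, 43.000], [-22.500, -4.000]] (det J = 862.500).
Solving J·Δ = −F gives Δ = (-0.211, -1.063).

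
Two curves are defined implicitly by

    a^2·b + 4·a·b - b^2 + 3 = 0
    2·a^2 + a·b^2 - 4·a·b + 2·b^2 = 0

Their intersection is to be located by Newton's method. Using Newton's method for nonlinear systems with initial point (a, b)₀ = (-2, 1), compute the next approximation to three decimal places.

At (-2, 1): F = (-2.000, 16.000).
Jacobian J = [[2·a·b + 4·b, a^2 + 4·a - 2·b], [4·a + b^2 - 4·b, 2·a·b - 4·a + 4·b]].
At the point, J = [[0.000, -6.000], [-11.000, 8.000]] (det J = -66.000).
Solving J·Δ = −F gives Δ = (1.212, -0.333).
Then the next iterate is (a, b)₁ = (-0.788, 0.667).

(-0.788, 0.667)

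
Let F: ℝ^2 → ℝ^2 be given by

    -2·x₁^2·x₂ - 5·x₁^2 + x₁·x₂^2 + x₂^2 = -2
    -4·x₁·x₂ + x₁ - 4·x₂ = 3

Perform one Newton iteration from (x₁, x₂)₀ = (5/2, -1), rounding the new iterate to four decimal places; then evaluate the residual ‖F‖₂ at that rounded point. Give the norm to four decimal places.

At (5/2, -1): F = (-13.2500, 13.5000).
Jacobian J = [[-4·x₁·x₂ - 10·x₁ + x₂^2, -2·x₁^2 + 2·x₁·x₂ + 2·x₂], [-4·x₂ + 1, -4·x₁ - 4]].
At the point, J = [[-14.0000, -19.5000], [5.0000, -14.0000]] (det J = 293.5000).
Solving J·Δ = −F gives Δ = (-1.5290, 0.4182).
Then the next iterate is (x₁, x₂)₁ = (0.9710, -0.5818).
Re-evaluating at (0.9710, -0.5818): F = (-0.949949, 2.557911), so ‖F‖₂ = 2.7286.

2.7286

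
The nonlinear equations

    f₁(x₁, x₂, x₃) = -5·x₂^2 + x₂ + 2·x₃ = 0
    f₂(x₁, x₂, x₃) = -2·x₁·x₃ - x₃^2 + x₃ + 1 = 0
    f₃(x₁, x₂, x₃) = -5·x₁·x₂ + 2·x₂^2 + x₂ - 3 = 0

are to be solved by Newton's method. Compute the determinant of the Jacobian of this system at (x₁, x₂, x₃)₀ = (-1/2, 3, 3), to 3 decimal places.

J = [[0, -10·x₂ + 1, 2], [-2·x₃, 0, -2·x₁ - 2·x₃ + 1], [-5·x₂, -5·x₁ + 4·x₂ + 1, 0]].
At the point, J = [[0.000, -29.000, 2.000], [-6.000, 0.000, -4.000], [-15.000, 15.500, 0.000]].
det J = -1926.000.

-1926.000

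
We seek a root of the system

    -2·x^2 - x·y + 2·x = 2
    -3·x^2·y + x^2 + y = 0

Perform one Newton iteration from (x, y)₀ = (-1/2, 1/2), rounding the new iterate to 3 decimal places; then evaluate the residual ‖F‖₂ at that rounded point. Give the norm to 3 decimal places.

12.489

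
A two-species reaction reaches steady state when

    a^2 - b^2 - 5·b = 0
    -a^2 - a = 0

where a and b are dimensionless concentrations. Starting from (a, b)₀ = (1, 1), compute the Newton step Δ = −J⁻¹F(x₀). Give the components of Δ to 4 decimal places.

At (1, 1): F = (-5.0000, -2.0000).
Jacobian J = [[2·a, -2·b - 5], [-2·a - 1, 0]].
At the point, J = [[2.0000, -7.0000], [-3.0000, 0.0000]] (det J = -21.0000).
Solving J·Δ = −F gives Δ = (-0.6667, -0.9048).

(-0.6667, -0.9048)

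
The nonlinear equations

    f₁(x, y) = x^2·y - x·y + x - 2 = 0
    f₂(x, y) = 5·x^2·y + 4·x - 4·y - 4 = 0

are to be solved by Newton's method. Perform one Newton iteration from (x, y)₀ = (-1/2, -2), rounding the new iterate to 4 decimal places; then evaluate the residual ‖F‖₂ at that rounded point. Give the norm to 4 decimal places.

5.3455

At (-1/2, -2): F = (-4.0000, -0.5000).
Jacobian J = [[2·x·y - y + 1, x^2 - x], [10·x·y + 4, 5·x^2 - 4]].
At the point, J = [[5.0000, 0.7500], [14.0000, -2.7500]] (det J = -24.2500).
Solving J·Δ = −F gives Δ = (0.4691, 2.2062).
Then the next iterate is (x, y)₁ = (-0.0309, 0.2062).
Re-evaluating at (-0.0309, 0.2062): F = (-2.024332, -4.947416), so ‖F‖₂ = 5.3455.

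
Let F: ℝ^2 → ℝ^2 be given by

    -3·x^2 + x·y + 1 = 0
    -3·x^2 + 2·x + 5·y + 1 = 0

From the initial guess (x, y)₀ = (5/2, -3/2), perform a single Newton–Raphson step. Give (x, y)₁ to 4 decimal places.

At (5/2, -3/2): F = (-21.5000, -20.2500).
Jacobian J = [[-6·x + y, x], [-6·x + 2, 5]].
At the point, J = [[-16.5000, 2.5000], [-13.0000, 5.0000]] (det J = -50.0000).
Solving J·Δ = −F gives Δ = (-1.1375, 1.0925).
Then the next iterate is (x, y)₁ = (1.3625, -0.4075).

(1.3625, -0.4075)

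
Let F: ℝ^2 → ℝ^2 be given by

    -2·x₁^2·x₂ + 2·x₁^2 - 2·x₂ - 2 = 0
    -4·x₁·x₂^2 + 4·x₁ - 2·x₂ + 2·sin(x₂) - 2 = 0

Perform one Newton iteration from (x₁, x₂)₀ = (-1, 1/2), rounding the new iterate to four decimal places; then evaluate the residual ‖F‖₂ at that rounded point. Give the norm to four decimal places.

280.4512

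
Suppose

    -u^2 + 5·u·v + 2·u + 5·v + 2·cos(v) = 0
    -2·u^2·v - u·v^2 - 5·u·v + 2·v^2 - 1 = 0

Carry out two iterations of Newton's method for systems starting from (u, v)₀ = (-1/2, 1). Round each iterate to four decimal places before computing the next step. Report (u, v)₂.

(-0.7899, 0.2864)

At (-1/2, 1): F = (2.330605, 3.5000).
Jacobian J = [[-2·u + 5·v + 2, 5·u - 2·sin(v) + 5], [-4·u·v - v^2 - 5·v, -2·u^2 - 2·u·v - 5·u + 4·v]].
At the point, J = [[8.0000, 0.817058], [-4.0000, 7.0000]] (det J = 59.268232).
Solving J·Δ = −F gives Δ = (-0.2270, -0.6297).
Then the next iterate is (u, v)₁ = (-0.7270, 0.3703).
Round to (-0.7270, 0.3703) and repeat: F = (0.387368, 0.328544), J = [[5.3055, 0.641210], [-0.911790, 4.597558]].
Δ = (-0.0629, -0.0839), so (u, v)₂ = (-0.7899, 0.2864).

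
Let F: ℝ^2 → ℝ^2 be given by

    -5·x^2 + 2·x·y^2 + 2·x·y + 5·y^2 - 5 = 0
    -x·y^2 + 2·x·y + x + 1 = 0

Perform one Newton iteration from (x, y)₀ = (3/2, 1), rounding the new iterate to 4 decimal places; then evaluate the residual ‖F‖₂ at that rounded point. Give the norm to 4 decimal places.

6.3243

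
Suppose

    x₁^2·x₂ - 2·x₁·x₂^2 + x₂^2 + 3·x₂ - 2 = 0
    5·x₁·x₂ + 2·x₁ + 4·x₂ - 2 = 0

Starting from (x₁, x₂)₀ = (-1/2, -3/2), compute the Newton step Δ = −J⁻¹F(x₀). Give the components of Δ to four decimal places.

(-0.9172, 0.1369)

At (-1/2, -3/2): F = (-2.3750, -5.2500).
Jacobian J = [[2·x₁·x₂ - 2·x₂^2, x₁^2 - 4·x₁·x₂ + 2·x₂ + 3], [5·x₂ + 2, 5·x₁ + 4]].
At the point, J = [[-3.0000, -2.7500], [-5.5000, 1.5000]] (det J = -19.6250).
Solving J·Δ = −F gives Δ = (-0.9172, 0.1369).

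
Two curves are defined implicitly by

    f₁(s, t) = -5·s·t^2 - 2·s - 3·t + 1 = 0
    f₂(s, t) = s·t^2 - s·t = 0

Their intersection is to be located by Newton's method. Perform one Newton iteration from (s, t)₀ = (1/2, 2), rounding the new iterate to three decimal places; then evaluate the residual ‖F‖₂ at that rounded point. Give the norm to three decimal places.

56.528

At (1/2, 2): F = (-16.000, 1.000).
Jacobian J = [[-5·t^2 - 2, -10·s·t - 3], [t^2 - t, 2·s·t - s]].
At the point, J = [[-22.000, -13.000], [2.000, 1.500]] (det J = -7.000).
Solving J·Δ = −F gives Δ = (-1.571, 1.429).
Then the next iterate is (s, t)₁ = (-1.071, 3.429).
Re-evaluating at (-1.071, 3.429): F = (55.81931, -8.92040), so ‖F‖₂ = 56.528.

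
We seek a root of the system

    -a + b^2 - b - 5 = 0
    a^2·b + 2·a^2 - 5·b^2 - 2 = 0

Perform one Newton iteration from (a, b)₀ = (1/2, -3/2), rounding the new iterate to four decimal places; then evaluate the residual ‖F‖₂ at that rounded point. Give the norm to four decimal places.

43.7152

At (1/2, -3/2): F = (-1.7500, -13.1250).
Jacobian J = [[-1, 2·b - 1], [2·a·b + 4·a, a^2 - 10·b]].
At the point, J = [[-1.0000, -4.0000], [0.5000, 15.2500]] (det J = -13.2500).
Solving J·Δ = −F gives Δ = (-5.9764, 1.0566).
Then the next iterate is (a, b)₁ = (-5.4764, -0.4434).
Re-evaluating at (-5.4764, -0.4434): F = (1.116404, 43.700906), so ‖F‖₂ = 43.7152.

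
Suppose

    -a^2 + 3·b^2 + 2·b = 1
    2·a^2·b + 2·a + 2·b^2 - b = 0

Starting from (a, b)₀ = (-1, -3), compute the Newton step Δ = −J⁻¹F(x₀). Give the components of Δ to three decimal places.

(0.005, 1.188)

At (-1, -3): F = (19.000, 13.000).
Jacobian J = [[-2·a, 6·b + 2], [4·a·b + 2, 2·a^2 + 4·b - 1]].
At the point, J = [[2.000, -16.000], [14.000, -11.000]] (det J = 202.000).
Solving J·Δ = −F gives Δ = (0.005, 1.188).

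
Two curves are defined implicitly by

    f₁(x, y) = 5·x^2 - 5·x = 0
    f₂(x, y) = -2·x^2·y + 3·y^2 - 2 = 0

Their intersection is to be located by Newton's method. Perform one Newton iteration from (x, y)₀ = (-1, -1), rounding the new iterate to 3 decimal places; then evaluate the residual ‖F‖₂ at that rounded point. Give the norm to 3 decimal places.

At (-1, -1): F = (10.000, 3.000).
Jacobian J = [[10·x - 5, 0], [-4·x·y, -2·x^2 + 6·y]].
At the point, J = [[-15.000, 0.000], [-4.000, -8.000]] (det J = 120.000).
Solving J·Δ = −F gives Δ = (0.667, 0.042).
Then the next iterate is (x, y)₁ = (-0.333, -0.958).
Re-evaluating at (-0.333, -0.958): F = (2.21945, 0.96576), so ‖F‖₂ = 2.420.

2.420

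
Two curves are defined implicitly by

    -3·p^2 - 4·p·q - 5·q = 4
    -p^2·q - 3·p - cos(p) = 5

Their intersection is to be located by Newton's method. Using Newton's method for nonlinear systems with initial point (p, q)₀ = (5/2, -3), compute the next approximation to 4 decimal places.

(2.6603, -1.5487)

At (5/2, -3): F = (22.2500, 7.051144).
Jacobian J = [[-6·p - 4·q, -4·p - 5], [-2·p·q + sin(p) - 3, -p^2]].
At the point, J = [[-3.0000, -15.0000], [12.598472, -6.2500]] (det J = 207.727082).
Solving J·Δ = −F gives Δ = (0.1603, 1.4513).
Then the next iterate is (p, q)₁ = (2.6603, -1.5487).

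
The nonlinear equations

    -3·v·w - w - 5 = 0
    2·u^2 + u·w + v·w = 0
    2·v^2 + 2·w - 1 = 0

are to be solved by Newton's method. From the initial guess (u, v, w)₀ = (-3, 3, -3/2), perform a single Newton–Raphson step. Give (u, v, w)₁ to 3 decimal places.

At (-3, 3, -3/2): F = (10.000, 18.000, 14.000).
Jacobian J = [[0, -3·w, -3·v - 1], [4·u + w, w, u + v], [0, 4·v, 2]].
At the point, J = [[0.000, 4.500, -10.000], [-13.500, -1.500, 0.000], [0.000, 12.000, 2.000]] (det J = 1741.500).
Solving J·Δ = −F gives Δ = (1.471, -1.240, 0.442).
Then the next iterate is (u, v, w)₁ = (-1.529, 1.760, -1.058).

(-1.529, 1.760, -1.058)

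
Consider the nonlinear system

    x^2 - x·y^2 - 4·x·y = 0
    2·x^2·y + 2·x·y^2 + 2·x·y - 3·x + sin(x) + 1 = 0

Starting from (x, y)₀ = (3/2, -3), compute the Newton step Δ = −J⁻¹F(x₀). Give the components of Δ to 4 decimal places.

(-2.1227, 1.9954)

At (3/2, -3): F = (6.7500, 1.997495).
Jacobian J = [[2·x - y^2 - 4·y, -2·x·y - 4·x], [4·x·y + 2·y^2 + 2·y + cos(x) - 3, 2·x^2 + 4·x·y + 2·x]].
At the point, J = [[6.0000, 3.0000], [-8.929263, -10.5000]] (det J = -36.212212).
Solving J·Δ = −F gives Δ = (-2.1227, 1.9954).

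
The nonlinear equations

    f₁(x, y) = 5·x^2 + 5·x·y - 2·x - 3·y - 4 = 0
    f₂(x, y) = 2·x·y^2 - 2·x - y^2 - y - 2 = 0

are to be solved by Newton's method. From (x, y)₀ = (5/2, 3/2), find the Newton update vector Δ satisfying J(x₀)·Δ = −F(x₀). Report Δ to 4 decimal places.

(-1.2727, 0.2438)

At (5/2, 3/2): F = (36.5000, 0.5000).
Jacobian J = [[10·x + 5·y - 2, 5·x - 3], [2·y^2 - 2, 4·x·y - 2·y - 1]].
At the point, J = [[30.5000, 9.5000], [2.5000, 11.0000]] (det J = 311.7500).
Solving J·Δ = −F gives Δ = (-1.2727, 0.2438).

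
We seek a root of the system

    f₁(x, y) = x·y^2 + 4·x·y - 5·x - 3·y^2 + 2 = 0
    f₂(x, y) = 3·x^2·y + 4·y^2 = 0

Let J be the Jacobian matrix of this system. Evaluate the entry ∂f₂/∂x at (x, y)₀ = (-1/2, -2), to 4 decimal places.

6.0000

∂f₂/∂x = 6·x·y.
At (-1/2, -2) this is 6.0000.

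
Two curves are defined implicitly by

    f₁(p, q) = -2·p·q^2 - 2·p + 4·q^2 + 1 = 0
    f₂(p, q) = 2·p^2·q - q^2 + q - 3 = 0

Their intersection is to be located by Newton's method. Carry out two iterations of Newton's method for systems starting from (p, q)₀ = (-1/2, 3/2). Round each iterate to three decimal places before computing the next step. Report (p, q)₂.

(-6.462, -2.994)

At (-1/2, 3/2): F = (13.250, -3.000).
Jacobian J = [[-2·q^2 - 2, -4·p·q + 8·q], [4·p·q, 2·p^2 - 2·q + 1]].
At the point, J = [[-6.500, 15.000], [-3.000, -1.500]] (det J = 54.750).
Solving J·Δ = −F gives Δ = (-0.459, -1.082).
Then the next iterate is (p, q)₁ = (-0.959, 0.418).
Round to (-0.959, 0.418) and repeat: F = (3.95202, -1.98787), J = [[-2.34945, 4.94745], [-1.60345, 2.00336]].
Δ = (-5.503, -3.412), so (p, q)₂ = (-6.462, -2.994).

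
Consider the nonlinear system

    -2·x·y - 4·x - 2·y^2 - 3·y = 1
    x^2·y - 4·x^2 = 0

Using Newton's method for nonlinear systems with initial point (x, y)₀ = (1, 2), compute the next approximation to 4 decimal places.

At (1, 2): F = (-23.0000, -2.0000).
Jacobian J = [[-2·y - 4, -2·x - 4·y - 3], [2·x·y - 8·x, x^2]].
At the point, J = [[-8.0000, -13.0000], [-4.0000, 1.0000]] (det J = -60.0000).
Solving J·Δ = −F gives Δ = (-0.8167, -1.2667).
Then the next iterate is (x, y)₁ = (0.1833, 0.7333).

(0.1833, 0.7333)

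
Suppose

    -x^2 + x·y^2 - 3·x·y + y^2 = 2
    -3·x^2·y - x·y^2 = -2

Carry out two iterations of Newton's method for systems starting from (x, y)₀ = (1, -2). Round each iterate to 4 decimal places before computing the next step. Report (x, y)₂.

(-0.5437, -1.9328)

At (1, -2): F = (11.0000, 4.0000).
Jacobian J = [[-2·x + y^2 - 3·y, 2·x·y - 3·x + 2·y], [-6·x·y - y^2, -3·x^2 - 2·x·y]].
At the point, J = [[8.0000, -11.0000], [8.0000, 1.0000]] (det J = 96.0000).
Solving J·Δ = −F gives Δ = (-0.5729, 0.5833).
Then the next iterate is (x, y)₁ = (0.4271, -1.4167).
Round to (0.4271, -1.4167) and repeat: F = (2.497048, 1.918073), J = [[5.402939, -5.324845], [1.623397, 0.662902]].
Δ = (-0.9708, -0.5161), so (x, y)₂ = (-0.5437, -1.9328).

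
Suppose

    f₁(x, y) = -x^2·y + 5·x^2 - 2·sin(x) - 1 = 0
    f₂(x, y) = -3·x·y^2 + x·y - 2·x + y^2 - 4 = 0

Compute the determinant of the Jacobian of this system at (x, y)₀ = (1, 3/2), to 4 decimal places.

-36.8470

J = [[-2·x·y + 10·x - 2·cos(x), -x^2], [-3·y^2 + y - 2, -6·x·y + x + 2·y]].
At the point, J = [[5.919395, -1.0000], [-7.2500, -5.0000]].
det J = -36.8470.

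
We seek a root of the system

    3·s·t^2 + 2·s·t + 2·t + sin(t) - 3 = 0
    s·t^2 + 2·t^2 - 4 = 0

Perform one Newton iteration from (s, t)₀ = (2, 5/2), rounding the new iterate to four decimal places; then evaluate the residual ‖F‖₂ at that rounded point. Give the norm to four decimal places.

15.0646

At (2, 5/2): F = (50.098472, 21.0000).
Jacobian J = [[3·t^2 + 2·t, 6·s·t + 2·s + cos(t) + 2], [t^2, 2·s·t + 4·t]].
At the point, J = [[23.7500, 35.198856], [6.2500, 20.0000]] (det J = 255.007148).
Solving J·Δ = −F gives Δ = (-1.0305, -0.7280).
Then the next iterate is (s, t)₁ = (0.9695, 1.7720).
Re-evaluating at (0.9695, 1.7720): F = (14.092378, 5.324182), so ‖F‖₂ = 15.0646.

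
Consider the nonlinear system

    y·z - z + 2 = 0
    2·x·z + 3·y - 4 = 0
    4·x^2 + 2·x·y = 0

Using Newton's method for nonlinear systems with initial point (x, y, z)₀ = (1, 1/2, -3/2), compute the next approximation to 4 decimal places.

(-0.2381, 3.5714, -5.2143)

At (1, 1/2, -3/2): F = (2.7500, -5.5000, 5.0000).
Jacobian J = [[0, z, y - 1], [2·z, 3, 2·x], [8·x + 2·y, 2·x, 0]].
At the point, J = [[0.0000, -1.5000, -0.5000], [-3.0000, 3.0000, 2.0000], [9.0000, 2.0000, 0.0000]] (det J = -10.5000).
Solving J·Δ = −F gives Δ = (-1.2381, 3.0714, -3.7143).
Then the next iterate is (x, y, z)₁ = (-0.2381, 3.5714, -5.2143).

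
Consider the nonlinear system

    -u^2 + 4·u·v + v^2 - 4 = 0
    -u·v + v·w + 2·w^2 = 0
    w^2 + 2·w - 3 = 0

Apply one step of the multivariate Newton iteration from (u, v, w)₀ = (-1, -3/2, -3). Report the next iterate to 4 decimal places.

At (-1, -3/2, -3): F = (3.2500, 21.0000, 0.0000).
Jacobian J = [[-2·u + 4·v, 4·u + 2·v, 0], [-v, -u + w, v + 4·w], [0, 0, 2·w + 2]].
At the point, J = [[-4.0000, -7.0000, 0.0000], [1.5000, -2.0000, -13.5000], [0.0000, 0.0000, -4.0000]] (det J = -74.0000).
Solving J·Δ = −F gives Δ = (-7.5946, 4.8041, 0.0000).
Then the next iterate is (u, v, w)₁ = (-8.5946, 3.3041, -3.0000).

(-8.5946, 3.3041, -3.0000)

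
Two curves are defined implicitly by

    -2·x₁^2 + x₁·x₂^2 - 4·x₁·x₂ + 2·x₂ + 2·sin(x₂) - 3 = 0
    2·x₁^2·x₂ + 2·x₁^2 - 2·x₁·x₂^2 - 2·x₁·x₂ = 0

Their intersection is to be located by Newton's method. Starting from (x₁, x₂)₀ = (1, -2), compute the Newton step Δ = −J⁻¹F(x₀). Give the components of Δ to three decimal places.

(3.377, 4.127)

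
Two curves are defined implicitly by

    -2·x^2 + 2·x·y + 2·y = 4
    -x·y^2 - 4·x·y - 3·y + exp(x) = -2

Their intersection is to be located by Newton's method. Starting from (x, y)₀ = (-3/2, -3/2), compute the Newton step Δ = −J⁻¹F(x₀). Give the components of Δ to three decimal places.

(22.013, 59.040)

At (-3/2, -3/2): F = (-7.000, 1.09813).
Jacobian J = [[-4·x + 2·y, 2·x + 2], [-y^2 - 4·y + exp(x), -2·x·y - 4·x - 3]].
At the point, J = [[3.000, -1.000], [3.97313, -1.500]] (det J = -0.52687).
Solving J·Δ = −F gives Δ = (22.013, 59.040).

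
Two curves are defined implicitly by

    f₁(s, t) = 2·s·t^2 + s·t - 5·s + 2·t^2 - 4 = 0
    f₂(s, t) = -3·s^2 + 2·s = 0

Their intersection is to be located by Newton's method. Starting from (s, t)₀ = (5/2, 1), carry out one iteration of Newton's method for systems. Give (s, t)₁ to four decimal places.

(1.4423, 1.2960)

At (5/2, 1): F = (-7.0000, -13.7500).
Jacobian J = [[2·t^2 + t - 5, 4·s·t + s + 4·t], [-6·s + 2, 0]].
At the point, J = [[-2.0000, 16.5000], [-13.0000, 0.0000]] (det J = 214.5000).
Solving J·Δ = −F gives Δ = (-1.0577, 0.2960).
Then the next iterate is (s, t)₁ = (1.4423, 1.2960).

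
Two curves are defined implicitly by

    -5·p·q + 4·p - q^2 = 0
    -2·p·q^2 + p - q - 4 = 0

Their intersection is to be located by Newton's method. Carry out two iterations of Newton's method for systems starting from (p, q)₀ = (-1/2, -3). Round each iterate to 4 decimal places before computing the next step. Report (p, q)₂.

(-2.9164, 9.2065)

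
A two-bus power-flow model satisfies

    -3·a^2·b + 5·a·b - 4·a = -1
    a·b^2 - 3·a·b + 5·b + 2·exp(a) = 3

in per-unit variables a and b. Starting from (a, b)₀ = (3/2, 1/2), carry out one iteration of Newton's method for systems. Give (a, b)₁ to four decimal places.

(0.7021, 0.2832)

At (3/2, 1/2): F = (-4.6250, 6.588378).
Jacobian J = [[-6·a·b + 5·b - 4, -3·a^2 + 5·a], [b^2 - 3·b + 2·exp(a), 2·a·b - 3·a + 5]].
At the point, J = [[-6.0000, 0.7500], [7.713378, 2.0000]] (det J = -17.785034).
Solving J·Δ = −F gives Δ = (-0.7979, -0.2168).
Then the next iterate is (a, b)₁ = (0.7021, 0.2832).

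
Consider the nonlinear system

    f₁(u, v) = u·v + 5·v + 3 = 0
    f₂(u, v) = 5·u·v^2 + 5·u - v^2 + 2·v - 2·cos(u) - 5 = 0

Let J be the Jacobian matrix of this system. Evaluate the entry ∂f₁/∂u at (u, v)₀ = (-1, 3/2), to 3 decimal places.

∂f₁/∂u = v.
At (-1, 3/2) this is 1.500.

1.500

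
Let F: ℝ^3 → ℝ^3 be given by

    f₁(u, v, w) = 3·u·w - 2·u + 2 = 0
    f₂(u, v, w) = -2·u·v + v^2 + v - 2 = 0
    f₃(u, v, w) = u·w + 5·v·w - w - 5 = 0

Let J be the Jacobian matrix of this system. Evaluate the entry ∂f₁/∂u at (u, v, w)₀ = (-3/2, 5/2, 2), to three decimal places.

∂f₁/∂u = 3·w - 2.
At (-3/2, 5/2, 2) this is 4.000.

4.000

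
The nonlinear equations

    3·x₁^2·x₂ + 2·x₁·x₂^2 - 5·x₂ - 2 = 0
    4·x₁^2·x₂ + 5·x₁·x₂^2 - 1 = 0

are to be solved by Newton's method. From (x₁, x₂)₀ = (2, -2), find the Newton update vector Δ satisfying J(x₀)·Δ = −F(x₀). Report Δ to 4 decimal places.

At (2, -2): F = (0.0000, 7.0000).
Jacobian J = [[6·x₁·x₂ + 2·x₂^2, 3·x₁^2 + 4·x₁·x₂ - 5], [8·x₁·x₂ + 5·x₂^2, 4·x₁^2 + 10·x₁·x₂]].
At the point, J = [[-16.0000, -9.0000], [-12.0000, -24.0000]] (det J = 276.0000).
Solving J·Δ = −F gives Δ = (-0.2283, 0.4058).

(-0.2283, 0.4058)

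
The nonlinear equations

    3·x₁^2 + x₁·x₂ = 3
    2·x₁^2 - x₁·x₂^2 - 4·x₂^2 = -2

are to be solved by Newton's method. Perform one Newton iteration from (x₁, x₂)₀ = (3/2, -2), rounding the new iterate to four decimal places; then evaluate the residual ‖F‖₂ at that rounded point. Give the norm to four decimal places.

3.4071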